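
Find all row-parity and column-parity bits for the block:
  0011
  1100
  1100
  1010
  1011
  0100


Row parities: 000011
Column parities: 0110

Row P: 000011, Col P: 0110, Corner: 0


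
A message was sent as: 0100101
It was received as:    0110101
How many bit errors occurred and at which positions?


XOR: 0010000

1 error(s) at position(s): 2


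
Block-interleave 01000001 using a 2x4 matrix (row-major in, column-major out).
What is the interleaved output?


Matrix:
  0100
  0001
Read columns: 00100001

00100001


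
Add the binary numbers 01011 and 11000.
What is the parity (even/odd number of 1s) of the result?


01011 = 11
11000 = 24
Sum = 35 = 100011
1s count = 3

odd parity (3 ones in 100011)


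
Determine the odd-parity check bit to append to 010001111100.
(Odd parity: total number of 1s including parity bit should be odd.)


Number of 1s in data: 6
Parity bit: 1

1


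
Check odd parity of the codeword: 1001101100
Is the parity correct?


Number of 1s: 5

Yes, parity is correct (5 ones)


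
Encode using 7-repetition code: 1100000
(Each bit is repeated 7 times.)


Each bit -> 7 copies

1111111111111100000000000000000000000000000000000


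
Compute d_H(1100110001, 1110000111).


XOR: 0010110110
Count of 1s: 5

5


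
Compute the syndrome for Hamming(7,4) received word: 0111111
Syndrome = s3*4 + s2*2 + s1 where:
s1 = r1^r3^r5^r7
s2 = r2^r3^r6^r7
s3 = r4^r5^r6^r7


s1=1, s2=0, s3=0

Syndrome = 1 (error at position 1)


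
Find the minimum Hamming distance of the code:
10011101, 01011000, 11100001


Comparing all pairs, minimum distance: 4
Can detect 3 errors, correct 1 errors

4


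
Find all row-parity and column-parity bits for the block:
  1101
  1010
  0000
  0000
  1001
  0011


Row parities: 100000
Column parities: 1101

Row P: 100000, Col P: 1101, Corner: 1


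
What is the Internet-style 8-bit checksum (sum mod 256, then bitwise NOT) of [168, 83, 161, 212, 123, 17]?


Sum = 764 mod 256 = 252
Complement = 3

3


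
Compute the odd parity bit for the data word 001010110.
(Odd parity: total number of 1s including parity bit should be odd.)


Number of 1s in data: 4
Parity bit: 1

1


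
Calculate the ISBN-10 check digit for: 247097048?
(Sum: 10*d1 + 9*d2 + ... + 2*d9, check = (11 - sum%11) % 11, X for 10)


Weighted sum: 229
229 mod 11 = 9

Check digit: 2


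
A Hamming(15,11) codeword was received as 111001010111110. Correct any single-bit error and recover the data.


Syndrome = 0: no error detected

Data: 10100111110 (no errors)


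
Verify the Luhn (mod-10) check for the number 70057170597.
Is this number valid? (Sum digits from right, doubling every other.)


Luhn sum = 45
45 mod 10 = 5

Invalid (Luhn sum mod 10 = 5)


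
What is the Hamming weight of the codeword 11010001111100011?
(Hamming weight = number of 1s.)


Counting 1s in 11010001111100011

10


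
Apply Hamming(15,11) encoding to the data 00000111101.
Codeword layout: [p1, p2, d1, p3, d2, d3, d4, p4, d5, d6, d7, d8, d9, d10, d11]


Parity bits: p1=1, p2=1, p3=1, p4=1

110100010111101


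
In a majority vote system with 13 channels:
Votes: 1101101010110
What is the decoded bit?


Ones: 8 out of 13
Threshold: 7

1 (8/13 voted 1)


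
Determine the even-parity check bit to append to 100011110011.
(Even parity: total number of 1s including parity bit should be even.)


Number of 1s in data: 7
Parity bit: 1

1


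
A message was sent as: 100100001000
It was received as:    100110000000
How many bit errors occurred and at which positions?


XOR: 000010001000

2 error(s) at position(s): 4, 8


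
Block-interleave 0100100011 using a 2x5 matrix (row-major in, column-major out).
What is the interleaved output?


Matrix:
  01001
  00011
Read columns: 0010000111

0010000111


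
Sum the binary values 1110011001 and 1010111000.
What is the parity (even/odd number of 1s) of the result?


1110011001 = 921
1010111000 = 696
Sum = 1617 = 11001010001
1s count = 5

odd parity (5 ones in 11001010001)


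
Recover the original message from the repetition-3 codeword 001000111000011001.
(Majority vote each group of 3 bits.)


Groups: 001, 000, 111, 000, 011, 001
Majority votes: 001010

001010


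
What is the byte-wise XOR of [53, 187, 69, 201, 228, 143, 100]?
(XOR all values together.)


XOR chain: 53 ^ 187 ^ 69 ^ 201 ^ 228 ^ 143 ^ 100 = 13

13


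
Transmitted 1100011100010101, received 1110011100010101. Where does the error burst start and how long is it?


XOR: 0010000000000000

Burst at position 2, length 1


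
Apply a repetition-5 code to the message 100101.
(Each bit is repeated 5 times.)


Each bit -> 5 copies

111110000000000111110000011111


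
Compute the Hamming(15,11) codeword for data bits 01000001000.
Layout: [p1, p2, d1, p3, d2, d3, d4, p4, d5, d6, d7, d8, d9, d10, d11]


Parity bits: p1=1, p2=0, p3=0, p4=1

100010010001000


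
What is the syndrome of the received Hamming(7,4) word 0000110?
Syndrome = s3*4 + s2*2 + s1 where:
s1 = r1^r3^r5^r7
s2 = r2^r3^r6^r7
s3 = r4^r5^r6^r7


s1=1, s2=1, s3=0

Syndrome = 3 (error at position 3)


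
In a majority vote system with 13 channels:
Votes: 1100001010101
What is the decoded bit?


Ones: 6 out of 13
Threshold: 7

0 (6/13 voted 1)


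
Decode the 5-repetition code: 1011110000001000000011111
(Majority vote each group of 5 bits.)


Groups: 10111, 10000, 00100, 00000, 11111
Majority votes: 10001

10001


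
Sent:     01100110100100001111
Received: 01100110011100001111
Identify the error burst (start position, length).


XOR: 00000000111000000000

Burst at position 8, length 3


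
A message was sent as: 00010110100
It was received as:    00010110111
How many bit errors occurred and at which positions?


XOR: 00000000011

2 error(s) at position(s): 9, 10


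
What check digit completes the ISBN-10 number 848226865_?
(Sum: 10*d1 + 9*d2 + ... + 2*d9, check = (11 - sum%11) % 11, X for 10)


Weighted sum: 296
296 mod 11 = 10

Check digit: 1


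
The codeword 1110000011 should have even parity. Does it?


Number of 1s: 5

No, parity error (5 ones)


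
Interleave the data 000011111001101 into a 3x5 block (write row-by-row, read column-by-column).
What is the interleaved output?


Matrix:
  00001
  11110
  01101
Read columns: 010011011010101

010011011010101


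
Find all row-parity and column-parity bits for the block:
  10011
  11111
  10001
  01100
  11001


Row parities: 11001
Column parities: 01000

Row P: 11001, Col P: 01000, Corner: 1


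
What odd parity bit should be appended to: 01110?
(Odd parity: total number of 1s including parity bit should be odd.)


Number of 1s in data: 3
Parity bit: 0

0


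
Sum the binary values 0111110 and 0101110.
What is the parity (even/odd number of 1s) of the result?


0111110 = 62
0101110 = 46
Sum = 108 = 1101100
1s count = 4

even parity (4 ones in 1101100)


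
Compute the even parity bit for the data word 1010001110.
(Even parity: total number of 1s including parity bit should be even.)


Number of 1s in data: 5
Parity bit: 1

1


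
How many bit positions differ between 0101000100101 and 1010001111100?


XOR: 1111001011001
Count of 1s: 8

8


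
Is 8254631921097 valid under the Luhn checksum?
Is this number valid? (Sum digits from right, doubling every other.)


Luhn sum = 67
67 mod 10 = 7

Invalid (Luhn sum mod 10 = 7)


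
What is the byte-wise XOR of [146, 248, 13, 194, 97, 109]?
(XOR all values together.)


XOR chain: 146 ^ 248 ^ 13 ^ 194 ^ 97 ^ 109 = 169

169


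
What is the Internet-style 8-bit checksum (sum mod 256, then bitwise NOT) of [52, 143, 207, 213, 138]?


Sum = 753 mod 256 = 241
Complement = 14

14


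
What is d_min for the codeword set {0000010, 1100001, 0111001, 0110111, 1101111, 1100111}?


Comparing all pairs, minimum distance: 1
Can detect 0 errors, correct 0 errors

1


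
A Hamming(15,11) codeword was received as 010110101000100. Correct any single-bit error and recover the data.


Syndrome = 0: no error detected

Data: 01011000100 (no errors)


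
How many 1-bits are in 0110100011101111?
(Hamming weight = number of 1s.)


Counting 1s in 0110100011101111

10


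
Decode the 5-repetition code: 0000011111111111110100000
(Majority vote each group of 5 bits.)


Groups: 00000, 11111, 11111, 11101, 00000
Majority votes: 01110

01110


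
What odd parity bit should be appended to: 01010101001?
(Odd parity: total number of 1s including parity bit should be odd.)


Number of 1s in data: 5
Parity bit: 0

0


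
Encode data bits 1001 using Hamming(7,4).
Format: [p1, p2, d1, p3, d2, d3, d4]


Parity bits: p1=0, p2=0, p3=1

0011001


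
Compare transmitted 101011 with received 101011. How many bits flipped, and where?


XOR: 000000

0 errors (received matches sent)


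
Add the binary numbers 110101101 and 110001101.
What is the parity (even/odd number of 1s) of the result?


110101101 = 429
110001101 = 397
Sum = 826 = 1100111010
1s count = 6

even parity (6 ones in 1100111010)


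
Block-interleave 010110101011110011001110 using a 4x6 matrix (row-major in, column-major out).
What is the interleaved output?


Matrix:
  010110
  101011
  110011
  001110
Read columns: 011010100101100111110110

011010100101100111110110


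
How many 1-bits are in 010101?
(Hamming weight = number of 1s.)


Counting 1s in 010101

3


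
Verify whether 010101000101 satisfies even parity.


Number of 1s: 5

No, parity error (5 ones)


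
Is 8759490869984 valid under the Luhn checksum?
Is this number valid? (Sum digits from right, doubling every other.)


Luhn sum = 82
82 mod 10 = 2

Invalid (Luhn sum mod 10 = 2)


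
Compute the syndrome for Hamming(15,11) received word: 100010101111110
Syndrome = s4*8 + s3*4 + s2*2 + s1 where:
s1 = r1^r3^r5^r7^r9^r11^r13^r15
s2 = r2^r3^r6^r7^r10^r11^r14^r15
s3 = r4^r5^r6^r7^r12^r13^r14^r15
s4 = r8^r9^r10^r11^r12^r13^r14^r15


s1=0, s2=0, s3=1, s4=0

Syndrome = 4 (error at position 4)


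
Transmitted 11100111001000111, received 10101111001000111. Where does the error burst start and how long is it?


XOR: 01001000000000000

Burst at position 1, length 4


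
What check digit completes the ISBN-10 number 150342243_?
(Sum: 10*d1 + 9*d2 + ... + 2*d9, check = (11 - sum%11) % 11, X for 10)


Weighted sum: 136
136 mod 11 = 4

Check digit: 7


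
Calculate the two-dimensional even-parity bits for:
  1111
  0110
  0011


Row parities: 000
Column parities: 1010

Row P: 000, Col P: 1010, Corner: 0


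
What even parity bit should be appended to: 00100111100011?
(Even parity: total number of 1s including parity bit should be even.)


Number of 1s in data: 7
Parity bit: 1

1


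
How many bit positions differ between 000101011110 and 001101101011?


XOR: 001000110101
Count of 1s: 5

5


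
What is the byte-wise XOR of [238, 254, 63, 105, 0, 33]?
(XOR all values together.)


XOR chain: 238 ^ 254 ^ 63 ^ 105 ^ 0 ^ 33 = 103

103


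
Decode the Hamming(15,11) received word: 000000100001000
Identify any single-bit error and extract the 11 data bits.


Syndrome = 11: error at position 11

Data: 00010011000 (corrected bit 11)


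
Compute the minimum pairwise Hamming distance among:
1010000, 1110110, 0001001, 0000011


Comparing all pairs, minimum distance: 2
Can detect 1 errors, correct 0 errors

2


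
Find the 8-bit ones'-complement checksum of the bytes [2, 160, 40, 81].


Sum = 283 mod 256 = 27
Complement = 228

228


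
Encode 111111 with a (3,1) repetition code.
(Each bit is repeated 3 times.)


Each bit -> 3 copies

111111111111111111


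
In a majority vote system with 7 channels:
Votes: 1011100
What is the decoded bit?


Ones: 4 out of 7
Threshold: 4

1 (4/7 voted 1)


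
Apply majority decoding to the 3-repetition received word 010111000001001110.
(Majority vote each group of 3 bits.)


Groups: 010, 111, 000, 001, 001, 110
Majority votes: 010001

010001


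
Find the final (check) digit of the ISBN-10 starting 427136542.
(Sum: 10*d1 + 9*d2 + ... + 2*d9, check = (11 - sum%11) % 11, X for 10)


Weighted sum: 205
205 mod 11 = 7

Check digit: 4


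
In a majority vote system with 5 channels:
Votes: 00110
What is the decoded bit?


Ones: 2 out of 5
Threshold: 3

0 (2/5 voted 1)


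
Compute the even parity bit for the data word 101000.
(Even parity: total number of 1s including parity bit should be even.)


Number of 1s in data: 2
Parity bit: 0

0


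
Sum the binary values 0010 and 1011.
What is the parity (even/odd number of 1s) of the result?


0010 = 2
1011 = 11
Sum = 13 = 1101
1s count = 3

odd parity (3 ones in 1101)


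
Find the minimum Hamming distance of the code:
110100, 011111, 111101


Comparing all pairs, minimum distance: 2
Can detect 1 errors, correct 0 errors

2


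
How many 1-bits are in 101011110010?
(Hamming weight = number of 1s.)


Counting 1s in 101011110010

7


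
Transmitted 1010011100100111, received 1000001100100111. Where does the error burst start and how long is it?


XOR: 0010010000000000

Burst at position 2, length 4


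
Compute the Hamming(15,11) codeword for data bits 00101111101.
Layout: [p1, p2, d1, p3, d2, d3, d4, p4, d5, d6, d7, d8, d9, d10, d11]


Parity bits: p1=0, p2=0, p3=0, p4=0

000001001111101


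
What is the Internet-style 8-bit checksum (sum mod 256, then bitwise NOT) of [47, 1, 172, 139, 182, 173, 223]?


Sum = 937 mod 256 = 169
Complement = 86

86


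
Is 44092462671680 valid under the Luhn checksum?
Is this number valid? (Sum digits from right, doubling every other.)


Luhn sum = 59
59 mod 10 = 9

Invalid (Luhn sum mod 10 = 9)


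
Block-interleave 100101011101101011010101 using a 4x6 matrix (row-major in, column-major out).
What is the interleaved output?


Matrix:
  100101
  011101
  101011
  010101
Read columns: 101001010110110100101111

101001010110110100101111


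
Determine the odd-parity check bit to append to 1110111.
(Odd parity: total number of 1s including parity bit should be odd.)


Number of 1s in data: 6
Parity bit: 1

1


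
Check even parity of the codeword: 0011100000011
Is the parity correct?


Number of 1s: 5

No, parity error (5 ones)


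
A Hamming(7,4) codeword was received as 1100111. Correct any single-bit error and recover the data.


Syndrome = 7: error at position 7

Data: 0110 (corrected bit 7)


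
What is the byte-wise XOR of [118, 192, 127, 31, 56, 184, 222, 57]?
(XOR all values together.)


XOR chain: 118 ^ 192 ^ 127 ^ 31 ^ 56 ^ 184 ^ 222 ^ 57 = 177

177


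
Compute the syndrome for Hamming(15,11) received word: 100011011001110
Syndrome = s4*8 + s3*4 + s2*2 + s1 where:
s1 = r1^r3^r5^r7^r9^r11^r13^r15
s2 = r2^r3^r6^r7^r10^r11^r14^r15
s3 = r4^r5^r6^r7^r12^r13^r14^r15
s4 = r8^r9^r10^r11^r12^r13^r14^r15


s1=0, s2=0, s3=1, s4=1

Syndrome = 12 (error at position 12)


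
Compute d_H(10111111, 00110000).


XOR: 10001111
Count of 1s: 5

5


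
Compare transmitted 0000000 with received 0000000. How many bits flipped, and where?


XOR: 0000000

0 errors (received matches sent)


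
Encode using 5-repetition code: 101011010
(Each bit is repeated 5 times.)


Each bit -> 5 copies

111110000011111000001111111111000001111100000


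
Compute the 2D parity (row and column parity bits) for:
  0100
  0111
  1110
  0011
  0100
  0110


Row parities: 111010
Column parities: 1100

Row P: 111010, Col P: 1100, Corner: 0


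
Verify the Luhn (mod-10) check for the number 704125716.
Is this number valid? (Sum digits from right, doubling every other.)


Luhn sum = 31
31 mod 10 = 1

Invalid (Luhn sum mod 10 = 1)


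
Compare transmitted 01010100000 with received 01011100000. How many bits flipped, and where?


XOR: 00001000000

1 error(s) at position(s): 4


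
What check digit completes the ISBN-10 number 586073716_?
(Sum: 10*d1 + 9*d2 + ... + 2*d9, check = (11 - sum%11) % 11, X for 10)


Weighted sum: 270
270 mod 11 = 6

Check digit: 5


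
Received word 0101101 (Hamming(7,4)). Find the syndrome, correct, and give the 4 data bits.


Syndrome = 4: error at position 4

Data: 0101 (corrected bit 4)


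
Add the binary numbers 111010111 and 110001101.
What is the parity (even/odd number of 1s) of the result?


111010111 = 471
110001101 = 397
Sum = 868 = 1101100100
1s count = 5

odd parity (5 ones in 1101100100)


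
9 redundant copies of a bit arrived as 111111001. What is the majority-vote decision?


Ones: 7 out of 9
Threshold: 5

1 (7/9 voted 1)


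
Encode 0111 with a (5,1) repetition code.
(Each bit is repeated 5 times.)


Each bit -> 5 copies

00000111111111111111


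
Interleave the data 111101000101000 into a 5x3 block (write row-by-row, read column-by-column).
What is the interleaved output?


Matrix:
  111
  101
  000
  101
  000
Read columns: 110101000011010

110101000011010


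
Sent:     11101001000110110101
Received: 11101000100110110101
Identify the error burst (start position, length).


XOR: 00000001100000000000

Burst at position 7, length 2


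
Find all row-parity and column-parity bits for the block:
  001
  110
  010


Row parities: 101
Column parities: 101

Row P: 101, Col P: 101, Corner: 0


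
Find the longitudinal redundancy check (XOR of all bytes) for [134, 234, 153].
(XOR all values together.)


XOR chain: 134 ^ 234 ^ 153 = 245

245


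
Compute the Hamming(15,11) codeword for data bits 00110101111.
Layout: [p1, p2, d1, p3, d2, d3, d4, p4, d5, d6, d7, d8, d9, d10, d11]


Parity bits: p1=1, p2=1, p3=0, p4=1

110001110101111


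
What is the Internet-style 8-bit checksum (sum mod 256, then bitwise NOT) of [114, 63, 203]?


Sum = 380 mod 256 = 124
Complement = 131

131


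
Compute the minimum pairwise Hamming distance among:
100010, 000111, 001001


Comparing all pairs, minimum distance: 3
Can detect 2 errors, correct 1 errors

3


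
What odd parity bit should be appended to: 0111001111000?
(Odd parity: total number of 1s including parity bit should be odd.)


Number of 1s in data: 7
Parity bit: 0

0


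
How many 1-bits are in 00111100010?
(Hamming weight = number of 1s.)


Counting 1s in 00111100010

5


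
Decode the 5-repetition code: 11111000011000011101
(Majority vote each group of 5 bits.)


Groups: 11111, 00001, 10000, 11101
Majority votes: 1001

1001


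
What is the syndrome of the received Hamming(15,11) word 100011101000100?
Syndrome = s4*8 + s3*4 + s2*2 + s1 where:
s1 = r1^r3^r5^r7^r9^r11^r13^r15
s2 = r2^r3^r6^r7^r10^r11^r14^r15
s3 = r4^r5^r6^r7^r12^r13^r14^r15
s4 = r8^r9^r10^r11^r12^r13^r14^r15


s1=1, s2=0, s3=0, s4=0

Syndrome = 1 (error at position 1)


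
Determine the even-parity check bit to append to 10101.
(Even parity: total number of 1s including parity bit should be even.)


Number of 1s in data: 3
Parity bit: 1

1


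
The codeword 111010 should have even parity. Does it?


Number of 1s: 4

Yes, parity is correct (4 ones)


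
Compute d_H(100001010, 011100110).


XOR: 111101100
Count of 1s: 6

6


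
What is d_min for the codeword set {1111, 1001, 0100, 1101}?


Comparing all pairs, minimum distance: 1
Can detect 0 errors, correct 0 errors

1


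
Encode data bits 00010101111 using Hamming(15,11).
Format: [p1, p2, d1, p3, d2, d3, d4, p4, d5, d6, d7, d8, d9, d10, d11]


Parity bits: p1=1, p2=0, p3=1, p4=1

100100110101111


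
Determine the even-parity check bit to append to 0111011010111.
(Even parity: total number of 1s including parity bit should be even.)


Number of 1s in data: 9
Parity bit: 1

1


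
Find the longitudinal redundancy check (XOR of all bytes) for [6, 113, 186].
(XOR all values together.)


XOR chain: 6 ^ 113 ^ 186 = 205

205


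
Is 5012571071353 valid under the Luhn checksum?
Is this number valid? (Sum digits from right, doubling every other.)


Luhn sum = 37
37 mod 10 = 7

Invalid (Luhn sum mod 10 = 7)


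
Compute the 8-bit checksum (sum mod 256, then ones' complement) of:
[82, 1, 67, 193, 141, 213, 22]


Sum = 719 mod 256 = 207
Complement = 48

48


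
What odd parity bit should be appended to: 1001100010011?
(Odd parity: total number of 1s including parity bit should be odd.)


Number of 1s in data: 6
Parity bit: 1

1


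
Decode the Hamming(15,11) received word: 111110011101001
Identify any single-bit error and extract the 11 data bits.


Syndrome = 9: error at position 9

Data: 11000101001 (corrected bit 9)


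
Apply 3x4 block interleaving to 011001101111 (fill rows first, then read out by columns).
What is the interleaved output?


Matrix:
  0110
  0110
  1111
Read columns: 001111111001

001111111001


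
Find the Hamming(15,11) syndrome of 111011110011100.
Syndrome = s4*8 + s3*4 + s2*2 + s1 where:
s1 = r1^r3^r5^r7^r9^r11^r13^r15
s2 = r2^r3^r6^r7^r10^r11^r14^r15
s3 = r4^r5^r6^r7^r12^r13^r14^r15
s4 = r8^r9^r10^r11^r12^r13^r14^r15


s1=0, s2=1, s3=1, s4=0

Syndrome = 6 (error at position 6)


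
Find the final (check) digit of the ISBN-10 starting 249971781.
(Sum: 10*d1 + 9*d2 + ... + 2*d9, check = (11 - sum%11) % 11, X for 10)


Weighted sum: 292
292 mod 11 = 6

Check digit: 5


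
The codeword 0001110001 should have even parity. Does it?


Number of 1s: 4

Yes, parity is correct (4 ones)


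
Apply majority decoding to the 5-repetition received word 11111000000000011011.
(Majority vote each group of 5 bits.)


Groups: 11111, 00000, 00000, 11011
Majority votes: 1001

1001


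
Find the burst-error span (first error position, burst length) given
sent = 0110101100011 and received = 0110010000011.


XOR: 0000111100000

Burst at position 4, length 4


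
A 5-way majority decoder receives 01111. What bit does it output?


Ones: 4 out of 5
Threshold: 3

1 (4/5 voted 1)


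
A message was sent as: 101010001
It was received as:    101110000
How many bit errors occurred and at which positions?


XOR: 000100001

2 error(s) at position(s): 3, 8


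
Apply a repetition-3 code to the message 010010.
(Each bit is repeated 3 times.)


Each bit -> 3 copies

000111000000111000


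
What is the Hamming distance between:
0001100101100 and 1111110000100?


XOR: 1110010101000
Count of 1s: 6

6


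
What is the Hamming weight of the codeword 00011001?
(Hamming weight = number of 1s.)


Counting 1s in 00011001

3


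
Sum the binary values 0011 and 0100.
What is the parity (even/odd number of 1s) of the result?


0011 = 3
0100 = 4
Sum = 7 = 111
1s count = 3

odd parity (3 ones in 111)


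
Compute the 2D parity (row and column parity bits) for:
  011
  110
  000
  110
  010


Row parities: 00001
Column parities: 001

Row P: 00001, Col P: 001, Corner: 1


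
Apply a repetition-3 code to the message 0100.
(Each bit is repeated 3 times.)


Each bit -> 3 copies

000111000000


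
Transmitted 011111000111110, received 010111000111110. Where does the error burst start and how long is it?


XOR: 001000000000000

Burst at position 2, length 1


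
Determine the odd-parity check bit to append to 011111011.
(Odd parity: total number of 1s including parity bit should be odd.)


Number of 1s in data: 7
Parity bit: 0

0


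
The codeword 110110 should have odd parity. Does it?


Number of 1s: 4

No, parity error (4 ones)


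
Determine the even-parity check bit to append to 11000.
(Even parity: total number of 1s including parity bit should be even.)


Number of 1s in data: 2
Parity bit: 0

0


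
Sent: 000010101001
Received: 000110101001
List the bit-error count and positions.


XOR: 000100000000

1 error(s) at position(s): 3


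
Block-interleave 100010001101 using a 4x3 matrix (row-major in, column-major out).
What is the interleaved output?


Matrix:
  100
  010
  001
  101
Read columns: 100101000011

100101000011


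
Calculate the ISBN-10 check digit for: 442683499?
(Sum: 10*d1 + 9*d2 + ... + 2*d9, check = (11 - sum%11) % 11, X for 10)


Weighted sum: 258
258 mod 11 = 5

Check digit: 6


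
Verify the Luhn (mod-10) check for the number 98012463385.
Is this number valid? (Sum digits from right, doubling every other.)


Luhn sum = 55
55 mod 10 = 5

Invalid (Luhn sum mod 10 = 5)


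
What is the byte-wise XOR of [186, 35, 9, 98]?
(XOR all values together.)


XOR chain: 186 ^ 35 ^ 9 ^ 98 = 242

242


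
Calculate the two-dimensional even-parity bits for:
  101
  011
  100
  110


Row parities: 0010
Column parities: 100

Row P: 0010, Col P: 100, Corner: 1


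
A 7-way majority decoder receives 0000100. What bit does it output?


Ones: 1 out of 7
Threshold: 4

0 (1/7 voted 1)


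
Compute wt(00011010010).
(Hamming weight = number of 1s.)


Counting 1s in 00011010010

4


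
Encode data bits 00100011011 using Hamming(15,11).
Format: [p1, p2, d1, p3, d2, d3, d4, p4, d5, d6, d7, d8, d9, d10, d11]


Parity bits: p1=0, p2=0, p3=0, p4=0

000001000011011


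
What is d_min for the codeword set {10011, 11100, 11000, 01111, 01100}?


Comparing all pairs, minimum distance: 1
Can detect 0 errors, correct 0 errors

1


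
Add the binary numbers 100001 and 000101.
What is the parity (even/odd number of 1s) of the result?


100001 = 33
000101 = 5
Sum = 38 = 100110
1s count = 3

odd parity (3 ones in 100110)


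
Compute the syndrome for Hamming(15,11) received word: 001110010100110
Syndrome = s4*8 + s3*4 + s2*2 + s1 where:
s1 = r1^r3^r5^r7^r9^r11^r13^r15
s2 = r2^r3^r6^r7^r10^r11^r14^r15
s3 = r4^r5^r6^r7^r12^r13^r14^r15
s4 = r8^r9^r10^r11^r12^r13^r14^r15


s1=1, s2=1, s3=0, s4=0

Syndrome = 3 (error at position 3)


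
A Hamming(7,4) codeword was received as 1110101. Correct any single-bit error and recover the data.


Syndrome = 2: error at position 2

Data: 1101 (corrected bit 2)


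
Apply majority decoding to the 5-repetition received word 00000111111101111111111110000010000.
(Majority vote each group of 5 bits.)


Groups: 00000, 11111, 11011, 11111, 11111, 00000, 10000
Majority votes: 0111100

0111100


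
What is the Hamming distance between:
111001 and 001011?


XOR: 110010
Count of 1s: 3

3


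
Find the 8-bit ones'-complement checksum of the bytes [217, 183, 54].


Sum = 454 mod 256 = 198
Complement = 57

57


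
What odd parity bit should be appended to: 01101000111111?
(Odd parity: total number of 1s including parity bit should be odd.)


Number of 1s in data: 9
Parity bit: 0

0


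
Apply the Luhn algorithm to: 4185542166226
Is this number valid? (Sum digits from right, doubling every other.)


Luhn sum = 53
53 mod 10 = 3

Invalid (Luhn sum mod 10 = 3)


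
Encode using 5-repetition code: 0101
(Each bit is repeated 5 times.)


Each bit -> 5 copies

00000111110000011111


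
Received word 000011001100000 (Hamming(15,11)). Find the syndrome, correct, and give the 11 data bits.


Syndrome = 0: no error detected

Data: 01101100000 (no errors)


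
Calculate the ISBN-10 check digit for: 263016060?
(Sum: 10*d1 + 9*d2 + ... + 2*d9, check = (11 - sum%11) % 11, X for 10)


Weighted sum: 152
152 mod 11 = 9

Check digit: 2


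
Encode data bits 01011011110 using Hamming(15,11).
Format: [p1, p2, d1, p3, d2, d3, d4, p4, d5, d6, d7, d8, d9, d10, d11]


Parity bits: p1=1, p2=1, p3=1, p4=1

110110111011110


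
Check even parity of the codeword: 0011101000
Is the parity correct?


Number of 1s: 4

Yes, parity is correct (4 ones)


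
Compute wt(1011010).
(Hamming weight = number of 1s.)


Counting 1s in 1011010

4


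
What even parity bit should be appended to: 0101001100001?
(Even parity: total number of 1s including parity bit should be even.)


Number of 1s in data: 5
Parity bit: 1

1


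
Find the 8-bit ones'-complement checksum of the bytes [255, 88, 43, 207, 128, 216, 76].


Sum = 1013 mod 256 = 245
Complement = 10

10


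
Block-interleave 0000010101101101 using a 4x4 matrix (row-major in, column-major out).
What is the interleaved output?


Matrix:
  0000
  0101
  0110
  1101
Read columns: 0001011100100101

0001011100100101


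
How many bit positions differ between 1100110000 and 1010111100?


XOR: 0110001100
Count of 1s: 4

4


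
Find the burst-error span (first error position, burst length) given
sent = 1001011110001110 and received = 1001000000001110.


XOR: 0000011110000000

Burst at position 5, length 4


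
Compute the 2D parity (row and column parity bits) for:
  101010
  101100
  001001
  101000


Row parities: 1100
Column parities: 100111

Row P: 1100, Col P: 100111, Corner: 0


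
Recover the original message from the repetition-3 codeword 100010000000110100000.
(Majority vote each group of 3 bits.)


Groups: 100, 010, 000, 000, 110, 100, 000
Majority votes: 0000100

0000100


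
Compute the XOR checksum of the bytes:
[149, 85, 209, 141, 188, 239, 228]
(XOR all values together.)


XOR chain: 149 ^ 85 ^ 209 ^ 141 ^ 188 ^ 239 ^ 228 = 43

43


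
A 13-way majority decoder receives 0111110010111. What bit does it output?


Ones: 9 out of 13
Threshold: 7

1 (9/13 voted 1)


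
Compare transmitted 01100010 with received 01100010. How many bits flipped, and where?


XOR: 00000000

0 errors (received matches sent)


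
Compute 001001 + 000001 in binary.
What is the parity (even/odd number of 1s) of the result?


001001 = 9
000001 = 1
Sum = 10 = 1010
1s count = 2

even parity (2 ones in 1010)


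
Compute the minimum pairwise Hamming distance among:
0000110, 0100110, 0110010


Comparing all pairs, minimum distance: 1
Can detect 0 errors, correct 0 errors

1


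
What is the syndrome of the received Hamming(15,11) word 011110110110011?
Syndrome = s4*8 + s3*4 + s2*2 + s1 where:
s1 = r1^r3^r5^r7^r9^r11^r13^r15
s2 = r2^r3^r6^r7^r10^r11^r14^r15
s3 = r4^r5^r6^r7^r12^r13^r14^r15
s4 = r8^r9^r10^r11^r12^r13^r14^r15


s1=1, s2=1, s3=1, s4=1

Syndrome = 15 (error at position 15)


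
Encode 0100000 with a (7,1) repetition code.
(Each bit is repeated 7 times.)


Each bit -> 7 copies

0000000111111100000000000000000000000000000000000


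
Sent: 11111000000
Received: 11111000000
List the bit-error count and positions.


XOR: 00000000000

0 errors (received matches sent)


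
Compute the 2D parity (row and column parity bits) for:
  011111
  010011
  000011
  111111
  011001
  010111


Row parities: 110010
Column parities: 111110

Row P: 110010, Col P: 111110, Corner: 1


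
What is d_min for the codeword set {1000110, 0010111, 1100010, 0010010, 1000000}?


Comparing all pairs, minimum distance: 2
Can detect 1 errors, correct 0 errors

2


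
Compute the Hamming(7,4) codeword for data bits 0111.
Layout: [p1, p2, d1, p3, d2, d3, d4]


Parity bits: p1=0, p2=0, p3=1

0001111


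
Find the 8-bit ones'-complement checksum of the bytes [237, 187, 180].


Sum = 604 mod 256 = 92
Complement = 163

163


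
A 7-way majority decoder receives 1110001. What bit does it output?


Ones: 4 out of 7
Threshold: 4

1 (4/7 voted 1)


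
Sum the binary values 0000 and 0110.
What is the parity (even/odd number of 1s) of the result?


0000 = 0
0110 = 6
Sum = 6 = 110
1s count = 2

even parity (2 ones in 110)


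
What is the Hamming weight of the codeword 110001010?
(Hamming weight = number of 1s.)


Counting 1s in 110001010

4


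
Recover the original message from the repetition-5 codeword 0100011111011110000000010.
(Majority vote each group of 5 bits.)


Groups: 01000, 11111, 01111, 00000, 00010
Majority votes: 01100

01100


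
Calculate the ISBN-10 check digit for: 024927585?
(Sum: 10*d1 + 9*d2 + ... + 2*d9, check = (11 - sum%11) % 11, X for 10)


Weighted sum: 214
214 mod 11 = 5

Check digit: 6


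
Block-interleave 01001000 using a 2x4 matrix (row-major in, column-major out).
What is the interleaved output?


Matrix:
  0100
  1000
Read columns: 01100000

01100000


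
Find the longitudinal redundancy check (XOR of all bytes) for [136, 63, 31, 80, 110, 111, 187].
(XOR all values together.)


XOR chain: 136 ^ 63 ^ 31 ^ 80 ^ 110 ^ 111 ^ 187 = 66

66


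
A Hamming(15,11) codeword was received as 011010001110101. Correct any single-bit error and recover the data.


Syndrome = 14: error at position 14

Data: 11001110111 (corrected bit 14)


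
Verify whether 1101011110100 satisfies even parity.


Number of 1s: 8

Yes, parity is correct (8 ones)


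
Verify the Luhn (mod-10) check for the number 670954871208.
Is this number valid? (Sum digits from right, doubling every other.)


Luhn sum = 50
50 mod 10 = 0

Valid (Luhn sum mod 10 = 0)


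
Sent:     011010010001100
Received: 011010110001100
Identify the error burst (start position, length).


XOR: 000000100000000

Burst at position 6, length 1


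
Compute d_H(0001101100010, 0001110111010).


XOR: 0000011011000
Count of 1s: 4

4


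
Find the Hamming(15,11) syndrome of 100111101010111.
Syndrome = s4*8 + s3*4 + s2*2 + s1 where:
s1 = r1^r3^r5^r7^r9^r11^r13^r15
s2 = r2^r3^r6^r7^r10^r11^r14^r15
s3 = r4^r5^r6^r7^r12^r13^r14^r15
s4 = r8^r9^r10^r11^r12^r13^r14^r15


s1=1, s2=1, s3=1, s4=1

Syndrome = 15 (error at position 15)


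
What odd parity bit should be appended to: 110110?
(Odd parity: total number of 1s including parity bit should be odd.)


Number of 1s in data: 4
Parity bit: 1

1


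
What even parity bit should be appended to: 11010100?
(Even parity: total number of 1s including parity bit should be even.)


Number of 1s in data: 4
Parity bit: 0

0


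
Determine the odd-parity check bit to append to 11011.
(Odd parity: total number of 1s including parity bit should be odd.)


Number of 1s in data: 4
Parity bit: 1

1


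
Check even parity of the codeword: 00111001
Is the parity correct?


Number of 1s: 4

Yes, parity is correct (4 ones)


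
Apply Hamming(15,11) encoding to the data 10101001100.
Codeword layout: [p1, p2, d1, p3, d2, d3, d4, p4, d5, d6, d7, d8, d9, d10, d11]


Parity bits: p1=1, p2=0, p3=1, p4=1

101101011001100


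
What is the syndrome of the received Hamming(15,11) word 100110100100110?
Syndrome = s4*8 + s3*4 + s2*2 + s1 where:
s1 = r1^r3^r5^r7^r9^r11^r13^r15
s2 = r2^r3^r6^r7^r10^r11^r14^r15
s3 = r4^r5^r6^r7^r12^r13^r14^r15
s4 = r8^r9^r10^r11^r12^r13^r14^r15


s1=0, s2=1, s3=1, s4=1

Syndrome = 14 (error at position 14)


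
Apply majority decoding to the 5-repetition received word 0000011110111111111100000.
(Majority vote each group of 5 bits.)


Groups: 00000, 11110, 11111, 11111, 00000
Majority votes: 01110

01110


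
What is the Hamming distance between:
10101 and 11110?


XOR: 01011
Count of 1s: 3

3


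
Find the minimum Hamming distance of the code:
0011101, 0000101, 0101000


Comparing all pairs, minimum distance: 2
Can detect 1 errors, correct 0 errors

2


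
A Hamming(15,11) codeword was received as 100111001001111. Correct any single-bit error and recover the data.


Syndrome = 15: error at position 15

Data: 01101001110 (corrected bit 15)


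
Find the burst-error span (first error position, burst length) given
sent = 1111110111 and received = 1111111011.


XOR: 0000001100

Burst at position 6, length 2


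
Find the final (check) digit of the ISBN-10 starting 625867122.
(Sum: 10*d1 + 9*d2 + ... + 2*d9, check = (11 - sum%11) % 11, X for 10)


Weighted sum: 259
259 mod 11 = 6

Check digit: 5


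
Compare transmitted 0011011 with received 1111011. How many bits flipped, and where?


XOR: 1100000

2 error(s) at position(s): 0, 1


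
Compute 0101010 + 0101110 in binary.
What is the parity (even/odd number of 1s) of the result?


0101010 = 42
0101110 = 46
Sum = 88 = 1011000
1s count = 3

odd parity (3 ones in 1011000)


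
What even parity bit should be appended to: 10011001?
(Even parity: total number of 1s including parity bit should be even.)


Number of 1s in data: 4
Parity bit: 0

0


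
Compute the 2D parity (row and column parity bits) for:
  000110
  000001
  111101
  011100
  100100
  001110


Row parities: 011101
Column parities: 001100

Row P: 011101, Col P: 001100, Corner: 0


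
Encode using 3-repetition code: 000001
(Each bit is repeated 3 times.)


Each bit -> 3 copies

000000000000000111


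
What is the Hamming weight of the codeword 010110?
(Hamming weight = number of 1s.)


Counting 1s in 010110

3


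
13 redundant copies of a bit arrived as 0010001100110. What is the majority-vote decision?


Ones: 5 out of 13
Threshold: 7

0 (5/13 voted 1)


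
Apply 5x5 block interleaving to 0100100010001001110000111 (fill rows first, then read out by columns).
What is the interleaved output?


Matrix:
  01001
  00010
  00100
  11100
  00111
Read columns: 0001010010001110100110001

0001010010001110100110001


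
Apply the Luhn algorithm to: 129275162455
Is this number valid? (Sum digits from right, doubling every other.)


Luhn sum = 47
47 mod 10 = 7

Invalid (Luhn sum mod 10 = 7)


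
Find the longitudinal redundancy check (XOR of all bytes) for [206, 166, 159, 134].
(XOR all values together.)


XOR chain: 206 ^ 166 ^ 159 ^ 134 = 113

113


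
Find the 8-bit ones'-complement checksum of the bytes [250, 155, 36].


Sum = 441 mod 256 = 185
Complement = 70

70


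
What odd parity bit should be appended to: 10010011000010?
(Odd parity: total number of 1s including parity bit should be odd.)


Number of 1s in data: 5
Parity bit: 0

0


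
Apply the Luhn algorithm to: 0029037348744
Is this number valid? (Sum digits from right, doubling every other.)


Luhn sum = 60
60 mod 10 = 0

Valid (Luhn sum mod 10 = 0)


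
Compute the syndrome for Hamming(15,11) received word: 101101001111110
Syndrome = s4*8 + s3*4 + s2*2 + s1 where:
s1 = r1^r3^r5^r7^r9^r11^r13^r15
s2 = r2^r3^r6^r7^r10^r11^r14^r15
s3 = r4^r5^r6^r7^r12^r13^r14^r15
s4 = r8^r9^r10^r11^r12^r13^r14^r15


s1=1, s2=1, s3=1, s4=0

Syndrome = 7 (error at position 7)


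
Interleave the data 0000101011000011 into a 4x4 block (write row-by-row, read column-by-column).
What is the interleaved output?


Matrix:
  0000
  1010
  1100
  0011
Read columns: 0110001001010001

0110001001010001


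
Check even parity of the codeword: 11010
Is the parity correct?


Number of 1s: 3

No, parity error (3 ones)


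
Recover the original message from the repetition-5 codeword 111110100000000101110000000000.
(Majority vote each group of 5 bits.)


Groups: 11111, 01000, 00000, 10111, 00000, 00000
Majority votes: 100100

100100


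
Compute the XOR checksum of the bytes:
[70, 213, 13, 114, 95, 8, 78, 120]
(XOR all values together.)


XOR chain: 70 ^ 213 ^ 13 ^ 114 ^ 95 ^ 8 ^ 78 ^ 120 = 141

141


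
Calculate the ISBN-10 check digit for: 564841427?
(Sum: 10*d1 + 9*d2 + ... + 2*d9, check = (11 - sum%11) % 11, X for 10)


Weighted sum: 257
257 mod 11 = 4

Check digit: 7


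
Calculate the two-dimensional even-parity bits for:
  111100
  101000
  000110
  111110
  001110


Row parities: 00011
Column parities: 100010

Row P: 00011, Col P: 100010, Corner: 0


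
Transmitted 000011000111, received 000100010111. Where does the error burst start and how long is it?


XOR: 000111010000

Burst at position 3, length 5


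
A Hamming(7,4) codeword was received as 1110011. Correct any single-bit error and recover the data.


Syndrome = 1: error at position 1

Data: 1011 (corrected bit 1)
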